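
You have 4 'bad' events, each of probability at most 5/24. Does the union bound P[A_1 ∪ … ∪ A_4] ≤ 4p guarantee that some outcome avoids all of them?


Union bound: P[∪_{i=1}^{4} A_i] ≤ Σ_i P[A_i] ≤ 4·p = 4·(5/24) = 5/6.
Numerically: 5/6 ≈ 0.8333333.
Is 5/6 < 1? YES.
Since P[∪ A_i] ≤ 5/6 < 1, the complement has P[∩ A_i^c] ≥ 1 − 5/6 = 1/6 > 0, so some outcome avoids every A_i.

4·p = 5/6 ≈ 0.8333333; existence CERTIFIED by the union bound.


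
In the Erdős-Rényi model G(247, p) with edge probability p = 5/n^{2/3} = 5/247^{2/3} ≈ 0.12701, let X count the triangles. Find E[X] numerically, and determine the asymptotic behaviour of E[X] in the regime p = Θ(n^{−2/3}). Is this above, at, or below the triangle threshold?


Number of potential triangles: C(247, 3) = 2481115.
Each occurs with probability p³ ≈ (0.12701)³ ≈ 2.0488780e-03.
By linearity: E[X] = C(247, 3)·p³ ≈ 2481115 · 2.0488780e-03 ≈ 5083.50202.
Since α = 2/3 < 1, p = c/n^{2/3} ≫ 1/n is above the triangle threshold p ~ 1/n. Asymptotically E[X] ~ (c³/6)·n^{3(1−α)} = (5³/6)·n^{1} → ∞; triangles are abundant w.h.p.

E[X] ≈ 5083.50202; in regime p = Θ(1/n^{2/3}) E[X] diverges (above the triangle threshold p ~ 1/n).


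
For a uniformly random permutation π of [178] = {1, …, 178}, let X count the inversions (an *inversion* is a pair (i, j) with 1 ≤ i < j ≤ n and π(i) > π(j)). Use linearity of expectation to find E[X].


Write X = Σ X_I over the C(178, 2) = 15753 pairs i < j, with X_I the indicator of one inversion.
There are 15753 indicators.
For each fixed pair i < j, the values π(i) and π(j) are two distinct elements of {1, …, 178} in uniformly random order; by symmetry P[π(i) > π(j)] = 1/2.
By linearity: E[X] = 15753 · (1/2) = C(178, 2) · (1/2) = 15753/2 = 15753/2 ≈ 7876.500.

E[X] = 15753/2 = 7876.500.


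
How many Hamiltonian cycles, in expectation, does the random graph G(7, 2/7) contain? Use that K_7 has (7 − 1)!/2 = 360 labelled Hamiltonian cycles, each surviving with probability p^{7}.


K_7 has (7 − 1)!/2 = 360 labelled Hamiltonian cycles.
For each such Hamiltonian cycle H, let X_H = 1 if all 7 edges of H are present in G. Then P[X_H = 1] = p^{7} = (2/7)^{7} = 128/823543.
Summing the indicators: E[X] = Σ_H E[X_H] = 360 · p^{7} = 360 · 128/823543 = 46080/823543.
Numerically: E[X] ≈ 0.056.

E[X] = 360 · (2/7)^{7} = 46080/823543 ≈ 0.056.


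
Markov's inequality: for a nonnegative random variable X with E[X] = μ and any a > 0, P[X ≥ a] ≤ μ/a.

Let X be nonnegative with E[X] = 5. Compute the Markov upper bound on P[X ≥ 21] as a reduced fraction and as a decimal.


μ = E[X] = 5, a = 21.
Markov: P[X ≥ 21] ≤ μ/a = (5)/21 = 5/21.
Numerically: ≈ 0.238095.
(Since a = 21 > μ = 5.000000, the bound 5/21 is < 1 and informative.)

P[X ≥ 21] ≤ 5/21 ≈ 0.238095.


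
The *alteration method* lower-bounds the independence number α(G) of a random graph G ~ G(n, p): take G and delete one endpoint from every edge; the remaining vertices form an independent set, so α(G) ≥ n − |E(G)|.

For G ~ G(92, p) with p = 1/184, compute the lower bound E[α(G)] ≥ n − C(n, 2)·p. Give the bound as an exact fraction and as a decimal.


E[|E(G)|] = C(92, 2)·p = 4186 · (1/184) = 91/4.
E[α(G)] ≥ n − E[|E(G)|] = 92 − 91/4 = 277/4.
Numerically: ≈ 69.2500.
(This is only a lower bound; the true E[α(G)] may be larger.)

E[α(G)] ≥ 277/4 ≈ 69.2500.


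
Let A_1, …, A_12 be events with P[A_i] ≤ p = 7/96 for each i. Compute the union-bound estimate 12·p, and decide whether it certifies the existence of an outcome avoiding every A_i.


Union bound: P[∪_{i=1}^{12} A_i] ≤ Σ_i P[A_i] ≤ 12·p = 12·(7/96) = 7/8.
Numerically: 7/8 ≈ 0.8750.
Is 7/8 < 1? YES.
Since P[∪ A_i] ≤ 7/8 < 1, the complement has P[∩ A_i^c] ≥ 1 − 7/8 = 1/8 > 0, so some outcome avoids every A_i.

12·p = 7/8 ≈ 0.8750; existence CERTIFIED by the union bound.


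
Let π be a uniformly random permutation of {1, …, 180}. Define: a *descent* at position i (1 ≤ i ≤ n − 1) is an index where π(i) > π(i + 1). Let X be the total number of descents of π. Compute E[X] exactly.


Write X = Σ X_I over i = 1, …, 179, with X_I the indicator of one descent.
There are 179 indicators.
For each fixed i, the pair (π(i), π(i+1)) is a uniformly random ordered pair of distinct values from {1, …, 180}; by symmetry P[π(i) > π(i+1)] = 1/2.
By linearity: E[X] = 179 · (1/2) = (180 − 1) · (1/2) = 179/2 ≈ 89.5000.

E[X] = 179/2 = 89.5000.


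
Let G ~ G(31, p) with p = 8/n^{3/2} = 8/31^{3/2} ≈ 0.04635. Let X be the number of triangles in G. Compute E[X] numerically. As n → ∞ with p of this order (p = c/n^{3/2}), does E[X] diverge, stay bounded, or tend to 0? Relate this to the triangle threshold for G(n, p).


Number of potential triangles: C(31, 3) = 4495.
Each occurs with probability p³ ≈ (0.04635)³ ≈ 9.9573171e-05.
By linearity: E[X] = C(31, 3)·p³ ≈ 4495 · 9.9573171e-05 ≈ 0.44758.
Since α = 3/2 > 1, p = c/n^{3/2} = o(1/n) is below the triangle threshold p ~ 1/n. Asymptotically E[X] ~ (c³/6)·n^{3(1−α)} = (8³/6)·n^{-1.5} → 0, so by Markov's inequality G has no triangles w.h.p.

E[X] ≈ 0.44758; in regime p = Θ(1/n^{3/2}) E[X] tends to 0 (below the triangle threshold p ~ 1/n).


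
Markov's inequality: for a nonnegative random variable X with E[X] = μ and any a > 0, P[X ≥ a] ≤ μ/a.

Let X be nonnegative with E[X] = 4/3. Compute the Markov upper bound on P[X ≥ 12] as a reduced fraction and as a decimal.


μ = E[X] = 4/3, a = 12.
Markov: P[X ≥ 12] ≤ μ/a = (4/3)/12 = 1/9.
Numerically: ≈ 0.1111.
(Since a = 12 > μ = 1.3333, the bound 1/9 is < 1 and informative.)

P[X ≥ 12] ≤ 1/9 ≈ 0.1111.


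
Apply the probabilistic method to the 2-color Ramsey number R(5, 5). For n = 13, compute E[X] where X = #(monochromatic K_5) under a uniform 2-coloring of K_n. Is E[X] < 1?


E[X] = C(13, 5) · 2^{1 − 10} = 1287 · 2^{−9} = 1287/512.
As a reduced fraction: E[X] = 1287/512 ≈ 2.513672.
Is E[X] < 1? NO.
Since E[X] ≥ 1, the first-moment bound is inconclusive at n = 13; it does NOT by itself certify R(5, 5) > 13.

E[X] = 1287/512 ≈ 2.513672; E[X] ≥ 1; first-moment method inconclusive here.


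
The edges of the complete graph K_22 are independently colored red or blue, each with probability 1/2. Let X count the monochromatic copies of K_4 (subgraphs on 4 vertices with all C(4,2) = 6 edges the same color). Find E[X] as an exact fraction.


Let X = Σ_S X_S over the C(22, 4) = 7315 subsets S of size 4, where X_S = 1 if the K_4 on S is monochromatic.
For a fixed S, the K_4 on S has C(4, 2) = 6 edges. P[all 6 edges red] = (1/2)^6, and likewise for blue, so P[monochromatic] = 2·(1/2)^6 = 2^{1 − 6} = 1/32.
Summing: E[X] = C(22, 4) · 2^{1 − 6} = 7315 · 1/32 = 7315/32.
Numerically: E[X] ≈ 228.5938.

E[X] = C(22,4)·2^(1−C(4,2)) = 7315/32 ≈ 228.5938.


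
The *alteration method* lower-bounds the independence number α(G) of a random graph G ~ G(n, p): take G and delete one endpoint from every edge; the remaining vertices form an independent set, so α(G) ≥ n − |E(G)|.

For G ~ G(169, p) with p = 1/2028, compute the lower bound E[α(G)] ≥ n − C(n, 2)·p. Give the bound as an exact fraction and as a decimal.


E[|E(G)|] = C(169, 2)·p = 14196 · (1/2028) = 7.
E[α(G)] ≥ n − E[|E(G)|] = 169 − 7 = 162.
Numerically: ≈ 162.000.
(This is only a lower bound; the true E[α(G)] may be larger.)

E[α(G)] ≥ 162 ≈ 162.000.


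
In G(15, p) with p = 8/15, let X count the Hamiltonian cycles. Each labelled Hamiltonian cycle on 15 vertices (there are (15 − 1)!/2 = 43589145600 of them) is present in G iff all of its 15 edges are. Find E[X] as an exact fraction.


K_15 has (15 − 1)!/2 = 43589145600 labelled Hamiltonian cycles.
For each such Hamiltonian cycle H, let X_H = 1 if all 15 edges of H are present in G. Then P[X_H = 1] = p^{15} = (8/15)^{15} = 35184372088832/437893890380859375.
Summing the indicators: E[X] = Σ_H E[X_H] = 43589145600 · p^{15} = 43589145600 · 35184372088832/437893890380859375 = 252453780711880523776/72081298828125.
Numerically: E[X] ≈ 3.5e+06.

E[X] = 43589145600 · (8/15)^{15} = 252453780711880523776/72081298828125 ≈ 3.5e+06.


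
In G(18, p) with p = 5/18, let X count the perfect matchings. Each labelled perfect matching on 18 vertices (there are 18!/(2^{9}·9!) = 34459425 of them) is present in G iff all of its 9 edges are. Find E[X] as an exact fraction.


K_18 has 18!/(2^{9}·9!) = 34459425 labelled perfect matchings.
For each such perfect matching H, let X_H = 1 if all 9 edges of H are present in G. Then P[X_H = 1] = p^{9} = (5/18)^{9} = 1953125/198359290368.
Summing the indicators: E[X] = Σ_H E[X_H] = 34459425 · p^{9} = 34459425 · 1953125/198359290368 = 830908203125/2448880128.
Numerically: E[X] ≈ 339.3.

E[X] = 34459425 · (5/18)^{9} = 830908203125/2448880128 ≈ 339.3.


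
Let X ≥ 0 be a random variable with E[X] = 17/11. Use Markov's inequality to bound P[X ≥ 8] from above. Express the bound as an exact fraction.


μ = E[X] = 17/11, a = 8.
Markov: P[X ≥ 8] ≤ μ/a = (17/11)/8 = 17/88.
Numerically: ≈ 0.193.
(Since a = 8 > μ = 1.545, the bound 17/88 is < 1 and informative.)

P[X ≥ 8] ≤ 17/88 ≈ 0.193.


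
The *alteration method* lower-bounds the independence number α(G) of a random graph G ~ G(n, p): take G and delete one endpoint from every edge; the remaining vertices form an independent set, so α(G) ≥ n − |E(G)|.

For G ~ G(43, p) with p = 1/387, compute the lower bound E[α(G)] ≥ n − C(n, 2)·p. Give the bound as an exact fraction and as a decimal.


E[|E(G)|] = C(43, 2)·p = 903 · (1/387) = 7/3.
E[α(G)] ≥ n − E[|E(G)|] = 43 − 7/3 = 122/3.
Numerically: ≈ 40.66667.
(This is only a lower bound; the true E[α(G)] may be larger.)

E[α(G)] ≥ 122/3 ≈ 40.66667.


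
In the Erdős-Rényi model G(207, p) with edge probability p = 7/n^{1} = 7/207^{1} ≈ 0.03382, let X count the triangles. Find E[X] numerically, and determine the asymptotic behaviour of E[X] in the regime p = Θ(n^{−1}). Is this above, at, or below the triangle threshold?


Number of potential triangles: C(207, 3) = 1456935.
Each occurs with probability p³ ≈ (0.03382)³ ≈ 3.867079e-05.
By linearity: E[X] = C(207, 3)·p³ ≈ 1456935 · 3.867079e-05 ≈ 56.3408.
Here α = 1, so p = 7/n is exactly at the triangle threshold p ~ 1/n. Asymptotically E[X] → c³/6 = 7³/6 = 343/6 ≈ 57.1667, a bounded constant. In this regime the triangle count is asymptotically Poisson(c³/6).

E[X] ≈ 56.3408; in regime p = Θ(1/n^{1}) E[X] stays bounded (at the triangle threshold p ~ 1/n).


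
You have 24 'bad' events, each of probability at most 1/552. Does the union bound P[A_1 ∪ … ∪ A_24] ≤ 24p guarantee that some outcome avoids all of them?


Union bound: P[∪_{i=1}^{24} A_i] ≤ Σ_i P[A_i] ≤ 24·p = 24·(1/552) = 1/23.
Numerically: 1/23 ≈ 0.04348.
Is 1/23 < 1? YES.
Since P[∪ A_i] ≤ 1/23 < 1, the complement has P[∩ A_i^c] ≥ 1 − 1/23 = 22/23 > 0, so some outcome avoids every A_i.

24·p = 1/23 ≈ 0.04348; existence CERTIFIED by the union bound.


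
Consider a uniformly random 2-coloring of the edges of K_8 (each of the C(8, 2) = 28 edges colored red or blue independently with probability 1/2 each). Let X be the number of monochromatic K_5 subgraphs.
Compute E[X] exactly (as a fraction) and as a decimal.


Let X = Σ_S X_S over the C(8, 5) = 56 subsets S of size 5, where X_S = 1 if the K_5 on S is monochromatic.
For a fixed S, the K_5 on S has C(5, 2) = 10 edges. P[all 10 edges red] = (1/2)^10, and likewise for blue, so P[monochromatic] = 2·(1/2)^10 = 2^{1 − 10} = 1/512.
By linearity: E[X] = C(8, 5) · 2^{1 − 10} = 56 · 1/512 = 7/64.
Numerically: E[X] ≈ 0.10938.

E[X] = C(8,5)·2^(1−C(5,2)) = 7/64 ≈ 0.10938.


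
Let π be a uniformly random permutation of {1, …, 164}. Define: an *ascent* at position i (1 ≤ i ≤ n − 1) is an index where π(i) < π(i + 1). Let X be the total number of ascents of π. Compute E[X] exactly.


Write X = Σ X_I over i = 1, …, 163, with X_I the indicator of one ascent.
There are 163 indicators.
For each fixed i, the pair (π(i), π(i+1)) is a uniformly random ordered pair of distinct values from {1, …, 164}; by symmetry P[π(i) < π(i+1)] = 1/2.
By linearity: E[X] = 163 · (1/2) = (164 − 1) · (1/2) = 163/2 ≈ 81.5000.

E[X] = 163/2 = 81.5000.


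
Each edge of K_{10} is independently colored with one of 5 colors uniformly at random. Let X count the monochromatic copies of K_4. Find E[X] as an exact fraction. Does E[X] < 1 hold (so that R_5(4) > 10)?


E[X] = C(10, 4) · 5^{1 − 6} = 210 · 5^{−5} = 210/3125.
As a reduced fraction: E[X] = 42/625 ≈ 0.0672.
Is E[X] < 1? YES.
Since E[X] < 1, there exists a 5-coloring of K_{10} with no monochromatic K_4; hence R_5(4) > 10.

E[X] = 42/625 ≈ 0.0672; E[X] < 1, so R_5(4) > 10.


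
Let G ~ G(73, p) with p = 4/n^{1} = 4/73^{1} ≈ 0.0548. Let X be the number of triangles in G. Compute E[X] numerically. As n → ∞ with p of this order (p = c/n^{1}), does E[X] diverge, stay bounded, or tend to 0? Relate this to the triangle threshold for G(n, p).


Number of potential triangles: C(73, 3) = 62196.
Each occurs with probability p³ ≈ (0.0548)³ ≈ 1.64517e-04.
By linearity: E[X] = C(73, 3)·p³ ≈ 62196 · 1.64517e-04 ≈ 10.232.
Here α = 1, so p = 4/n is exactly at the triangle threshold p ~ 1/n. Asymptotically E[X] → c³/6 = 4³/6 = 32/3 ≈ 10.667, a bounded constant. In this regime the triangle count is asymptotically Poisson(c³/6).

E[X] ≈ 10.232; in regime p = Θ(1/n^{1}) E[X] stays bounded (at the triangle threshold p ~ 1/n).


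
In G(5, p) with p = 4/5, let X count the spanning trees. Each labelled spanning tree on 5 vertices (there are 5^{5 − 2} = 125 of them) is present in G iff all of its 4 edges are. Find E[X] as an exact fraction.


K_5 has 5^{5 − 2} = 125 labelled spanning trees.
For each such spanning tree H, let X_H = 1 if all 4 edges of H are present in G. Then P[X_H = 1] = p^{4} = (4/5)^{4} = 256/625.
Summing the indicators: E[X] = Σ_H E[X_H] = 125 · p^{4} = 125 · 256/625 = 256/5.
Numerically: E[X] ≈ 51.2.

E[X] = 125 · (4/5)^{4} = 256/5 ≈ 51.2.


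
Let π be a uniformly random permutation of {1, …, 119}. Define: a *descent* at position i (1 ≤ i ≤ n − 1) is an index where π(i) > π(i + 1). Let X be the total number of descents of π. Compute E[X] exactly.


Write X = Σ X_I over i = 1, …, 118, with X_I the indicator of one descent.
There are 118 indicators.
For each fixed i, the pair (π(i), π(i+1)) is a uniformly random ordered pair of distinct values from {1, …, 119}; by symmetry P[π(i) > π(i+1)] = 1/2.
By linearity: E[X] = 118 · (1/2) = (119 − 1) · (1/2) = 59 ≈ 59.0000.

E[X] = 59 = 59.0000.


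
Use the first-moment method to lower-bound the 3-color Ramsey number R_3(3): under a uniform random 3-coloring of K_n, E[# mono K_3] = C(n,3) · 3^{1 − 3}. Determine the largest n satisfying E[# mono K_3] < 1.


We need C(n, 3) · 3^{1 − 3} < 1, i.e. C(n, 3) < 3^{3 − 1} = 9.
Check values of n near the boundary:
  n = 3: C(3, 3) = 1; 1 < 9? YES
  n = 4: C(4, 3) = 4; 4 < 9? YES
  n = 5: C(5, 3) = 10; 10 < 9? NO
  n = 6: C(6, 3) = 20; 20 < 9? NO
  n = 7: C(7, 3) = 35; 35 < 9? NO
The largest n with C(n, 3) < 9 is n = 4 (where E[X] = 4/9 ≈ 0.444). Hence R_3(3) > 4, i.e. R_3(3) ≥ 5.

Largest n = 4; hence R_3(3) > 4.


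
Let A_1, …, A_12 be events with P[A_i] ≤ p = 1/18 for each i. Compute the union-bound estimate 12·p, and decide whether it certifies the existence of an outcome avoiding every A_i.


Union bound: P[∪_{i=1}^{12} A_i] ≤ Σ_i P[A_i] ≤ 12·p = 12·(1/18) = 2/3.
Numerically: 2/3 ≈ 0.66667.
Is 2/3 < 1? YES.
Since P[∪ A_i] ≤ 2/3 < 1, the complement has P[∩ A_i^c] ≥ 1 − 2/3 = 1/3 > 0, so some outcome avoids every A_i.

12·p = 2/3 ≈ 0.66667; existence CERTIFIED by the union bound.


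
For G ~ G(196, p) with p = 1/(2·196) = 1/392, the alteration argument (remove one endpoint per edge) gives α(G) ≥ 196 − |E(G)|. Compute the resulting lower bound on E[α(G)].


E[|E(G)|] = C(196, 2)·p = 19110 · (1/392) = 195/4.
E[α(G)] ≥ n − E[|E(G)|] = 196 − 195/4 = 589/4.
Numerically: ≈ 147.250000.
(This is only a lower bound; the true E[α(G)] may be larger.)

E[α(G)] ≥ 589/4 ≈ 147.250000.


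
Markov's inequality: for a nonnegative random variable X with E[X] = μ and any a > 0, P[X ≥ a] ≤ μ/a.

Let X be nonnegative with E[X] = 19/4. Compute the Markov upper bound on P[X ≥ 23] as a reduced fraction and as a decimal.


μ = E[X] = 19/4, a = 23.
Markov: P[X ≥ 23] ≤ μ/a = (19/4)/23 = 19/92.
Numerically: ≈ 0.206522.
(Since a = 23 > μ = 4.750000, the bound 19/92 is < 1 and informative.)

P[X ≥ 23] ≤ 19/92 ≈ 0.206522.


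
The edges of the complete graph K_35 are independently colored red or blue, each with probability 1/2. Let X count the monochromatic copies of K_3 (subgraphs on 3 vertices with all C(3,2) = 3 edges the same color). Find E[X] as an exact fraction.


Let X = Σ_S X_S over the C(35, 3) = 6545 subsets S of size 3, where X_S = 1 if the K_3 on S is monochromatic.
For a fixed S, the K_3 on S has C(3, 2) = 3 edges. P[all 3 edges red] = (1/2)^3, and likewise for blue, so P[monochromatic] = 2·(1/2)^3 = 2^{1 − 3} = 1/4.
By linearity: E[X] = C(35, 3) · 2^{1 − 3} = 6545 · 1/4 = 6545/4.
Numerically: E[X] ≈ 1636.250000.

E[X] = C(35,3)·2^(1−C(3,2)) = 6545/4 ≈ 1636.250000.


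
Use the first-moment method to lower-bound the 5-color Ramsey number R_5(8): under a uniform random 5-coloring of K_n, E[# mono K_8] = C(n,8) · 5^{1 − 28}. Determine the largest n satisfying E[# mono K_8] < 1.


We need C(n, 8) · 5^{1 − 28} < 1, i.e. C(n, 8) < 5^{28 − 1} = 7450580596923828125.
Check values of n near the boundary:
  n = 860: C(860, 8) = 7182671140665308145; 7182671140665308145 < 7450580596923828125? YES
  n = 861: C(861, 8) = 7250034996615275865; 7250034996615275865 < 7450580596923828125? YES
  n = 862: C(862, 8) = 7317951015318931845; 7317951015318931845 < 7450580596923828125? YES
  n = 863: C(863, 8) = 7386423071602617757; 7386423071602617757 < 7450580596923828125? YES
  n = 864: C(864, 8) = 7455455062926006708; 7455455062926006708 < 7450580596923828125? NO
The largest n with C(n, 8) < 7450580596923828125 is n = 863 (where E[X] = 7386423071602617757/7450580596923828125 ≈ 0.9913889). Hence R_5(8) > 863, i.e. R_5(8) ≥ 864.

Largest n = 863; hence R_5(8) > 863.


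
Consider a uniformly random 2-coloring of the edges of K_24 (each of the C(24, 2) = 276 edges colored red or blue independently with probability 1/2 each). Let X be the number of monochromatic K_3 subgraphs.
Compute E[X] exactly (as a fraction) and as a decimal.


Let X = Σ_S X_S over the C(24, 3) = 2024 subsets S of size 3, where X_S = 1 if the K_3 on S is monochromatic.
For a fixed S, the K_3 on S has C(3, 2) = 3 edges. P[all 3 edges red] = (1/2)^3, and likewise for blue, so P[monochromatic] = 2·(1/2)^3 = 2^{1 − 3} = 1/4.
By linearity: E[X] = C(24, 3) · 2^{1 − 3} = 2024 · 1/4 = 506.
Numerically: E[X] ≈ 506.000000.

E[X] = C(24,3)·2^(1−C(3,2)) = 506 ≈ 506.000000.


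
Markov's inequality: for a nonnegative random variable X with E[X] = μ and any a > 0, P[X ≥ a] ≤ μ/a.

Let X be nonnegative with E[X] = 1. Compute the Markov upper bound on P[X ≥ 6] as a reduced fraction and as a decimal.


μ = E[X] = 1, a = 6.
Markov: P[X ≥ 6] ≤ μ/a = (1)/6 = 1/6.
Numerically: ≈ 0.166667.
(Since a = 6 > μ = 1.000000, the bound 1/6 is < 1 and informative.)

P[X ≥ 6] ≤ 1/6 ≈ 0.166667.


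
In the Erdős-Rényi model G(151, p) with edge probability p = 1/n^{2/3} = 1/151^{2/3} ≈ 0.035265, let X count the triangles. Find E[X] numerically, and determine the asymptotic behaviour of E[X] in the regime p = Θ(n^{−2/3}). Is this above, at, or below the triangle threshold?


Number of potential triangles: C(151, 3) = 562475.
Each occurs with probability p³ ≈ (0.035265)³ ≈ 4.3857726e-05.
By linearity: E[X] = C(151, 3)·p³ ≈ 562475 · 4.3857726e-05 ≈ 24.66887.
Since α = 2/3 < 1, p = c/n^{2/3} ≫ 1/n is above the triangle threshold p ~ 1/n. Asymptotically E[X] ~ (c³/6)·n^{3(1−α)} = (1³/6)·n^{1} → ∞; triangles are abundant w.h.p.

E[X] ≈ 24.66887; in regime p = Θ(1/n^{2/3}) E[X] diverges (above the triangle threshold p ~ 1/n).


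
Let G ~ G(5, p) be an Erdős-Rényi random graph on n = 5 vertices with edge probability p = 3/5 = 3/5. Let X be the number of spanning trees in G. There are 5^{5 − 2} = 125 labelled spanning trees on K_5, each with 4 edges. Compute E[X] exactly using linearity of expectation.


K_5 has 5^{5 − 2} = 125 labelled spanning trees.
For each such spanning tree H, let X_H = 1 if all 4 edges of H are present in G. Then P[X_H = 1] = p^{4} = (3/5)^{4} = 81/625.
By linearity: E[X] = Σ_H E[X_H] = 125 · p^{4} = 125 · 81/625 = 81/5.
Numerically: E[X] ≈ 16.2.

E[X] = 125 · (3/5)^{4} = 81/5 ≈ 16.2.


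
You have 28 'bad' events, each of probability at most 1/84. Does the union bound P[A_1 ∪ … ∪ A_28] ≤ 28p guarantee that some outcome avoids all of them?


Union bound: P[∪_{i=1}^{28} A_i] ≤ Σ_i P[A_i] ≤ 28·p = 28·(1/84) = 1/3.
Numerically: 1/3 ≈ 0.333333.
Is 1/3 < 1? YES.
Since P[∪ A_i] ≤ 1/3 < 1, the complement has P[∩ A_i^c] ≥ 1 − 1/3 = 2/3 > 0, so some outcome avoids every A_i.

28·p = 1/3 ≈ 0.333333; existence CERTIFIED by the union bound.


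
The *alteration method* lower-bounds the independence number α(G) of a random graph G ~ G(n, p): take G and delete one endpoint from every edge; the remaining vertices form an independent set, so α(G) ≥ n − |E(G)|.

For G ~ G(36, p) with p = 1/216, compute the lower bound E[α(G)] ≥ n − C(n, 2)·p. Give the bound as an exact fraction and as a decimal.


E[|E(G)|] = C(36, 2)·p = 630 · (1/216) = 35/12.
E[α(G)] ≥ n − E[|E(G)|] = 36 − 35/12 = 397/12.
Numerically: ≈ 33.083.
(This is only a lower bound; the true E[α(G)] may be larger.)

E[α(G)] ≥ 397/12 ≈ 33.083.


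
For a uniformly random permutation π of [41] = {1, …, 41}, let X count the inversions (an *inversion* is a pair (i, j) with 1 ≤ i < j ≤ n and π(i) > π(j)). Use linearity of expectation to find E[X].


Write X = Σ X_I over the C(41, 2) = 820 pairs i < j, with X_I the indicator of one inversion.
There are 820 indicators.
For each fixed pair i < j, the values π(i) and π(j) are two distinct elements of {1, …, 41} in uniformly random order; by symmetry P[π(i) > π(j)] = 1/2.
By linearity: E[X] = 820 · (1/2) = C(41, 2) · (1/2) = 820/2 = 410 ≈ 410.000.

E[X] = 410 = 410.000.


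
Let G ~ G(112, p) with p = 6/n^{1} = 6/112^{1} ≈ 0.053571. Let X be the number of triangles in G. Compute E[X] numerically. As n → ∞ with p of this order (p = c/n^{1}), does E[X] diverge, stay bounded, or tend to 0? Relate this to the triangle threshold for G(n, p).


Number of potential triangles: C(112, 3) = 227920.
Each occurs with probability p³ ≈ (0.053571)³ ≈ 1.5374453e-04.
By linearity: E[X] = C(112, 3)·p³ ≈ 227920 · 1.5374453e-04 ≈ 35.04145.
Here α = 1, so p = 6/n is exactly at the triangle threshold p ~ 1/n. Asymptotically E[X] → c³/6 = 6³/6 = 36 ≈ 36.00000, a bounded constant. In this regime the triangle count is asymptotically Poisson(c³/6).

E[X] ≈ 35.04145; in regime p = Θ(1/n^{1}) E[X] stays bounded (at the triangle threshold p ~ 1/n).


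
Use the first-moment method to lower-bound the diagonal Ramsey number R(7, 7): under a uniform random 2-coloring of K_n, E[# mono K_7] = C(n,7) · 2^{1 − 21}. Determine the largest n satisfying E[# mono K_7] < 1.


We need C(n, 7) · 2^{1 − 21} < 1, i.e. C(n, 7) < 2^{21 − 1} = 1048576.
Check values of n near the boundary:
  n = 26: C(26, 7) = 657800; 657800 < 1048576? YES
  n = 27: C(27, 7) = 888030; 888030 < 1048576? YES
  n = 28: C(28, 7) = 1184040; 1184040 < 1048576? NO
  n = 29: C(29, 7) = 1560780; 1560780 < 1048576? NO
  n = 30: C(30, 7) = 2035800; 2035800 < 1048576? NO
The largest n with C(n, 7) < 1048576 is n = 27 (where E[X] = 444015/524288 ≈ 0.8468914). Hence R(7, 7) > 27, i.e. R(7, 7) ≥ 28.

Largest n = 27; hence R(7, 7) > 27.


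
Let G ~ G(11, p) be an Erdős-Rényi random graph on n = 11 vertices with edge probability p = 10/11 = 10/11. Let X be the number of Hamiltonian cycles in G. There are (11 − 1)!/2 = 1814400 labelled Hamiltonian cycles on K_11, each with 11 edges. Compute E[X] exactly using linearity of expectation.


K_11 has (11 − 1)!/2 = 1814400 labelled Hamiltonian cycles.
For each such Hamiltonian cycle H, let X_H = 1 if all 11 edges of H are present in G. Then P[X_H = 1] = p^{11} = (10/11)^{11} = 100000000000/285311670611.
Summing the indicators: E[X] = Σ_H E[X_H] = 1814400 · p^{11} = 1814400 · 100000000000/285311670611 = 181440000000000000/285311670611.
Numerically: E[X] ≈ 635936.

E[X] = 1814400 · (10/11)^{11} = 181440000000000000/285311670611 ≈ 635936.


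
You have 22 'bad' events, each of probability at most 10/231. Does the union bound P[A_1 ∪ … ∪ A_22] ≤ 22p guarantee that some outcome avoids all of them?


Union bound: P[∪_{i=1}^{22} A_i] ≤ Σ_i P[A_i] ≤ 22·p = 22·(10/231) = 20/21.
Numerically: 20/21 ≈ 0.9523810.
Is 20/21 < 1? YES.
Since P[∪ A_i] ≤ 20/21 < 1, the complement has P[∩ A_i^c] ≥ 1 − 20/21 = 1/21 > 0, so some outcome avoids every A_i.

22·p = 20/21 ≈ 0.9523810; existence CERTIFIED by the union bound.


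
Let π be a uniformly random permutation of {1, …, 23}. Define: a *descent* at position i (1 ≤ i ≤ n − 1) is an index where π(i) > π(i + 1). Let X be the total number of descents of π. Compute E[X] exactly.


Write X = Σ X_I over i = 1, …, 22, with X_I the indicator of one descent.
There are 22 indicators.
For each fixed i, the pair (π(i), π(i+1)) is a uniformly random ordered pair of distinct values from {1, …, 23}; by symmetry P[π(i) > π(i+1)] = 1/2.
By linearity: E[X] = 22 · (1/2) = (23 − 1) · (1/2) = 11 ≈ 11.000.

E[X] = 11 = 11.000.


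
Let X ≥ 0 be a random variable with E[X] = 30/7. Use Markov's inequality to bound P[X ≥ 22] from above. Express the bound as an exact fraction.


μ = E[X] = 30/7, a = 22.
Markov: P[X ≥ 22] ≤ μ/a = (30/7)/22 = 15/77.
Numerically: ≈ 0.195.
(Since a = 22 > μ = 4.286, the bound 15/77 is < 1 and informative.)

P[X ≥ 22] ≤ 15/77 ≈ 0.195.


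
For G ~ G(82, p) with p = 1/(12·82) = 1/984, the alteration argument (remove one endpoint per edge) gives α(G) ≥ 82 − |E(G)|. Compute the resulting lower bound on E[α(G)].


E[|E(G)|] = C(82, 2)·p = 3321 · (1/984) = 27/8.
E[α(G)] ≥ n − E[|E(G)|] = 82 − 27/8 = 629/8.
Numerically: ≈ 78.6250.
(This is only a lower bound; the true E[α(G)] may be larger.)

E[α(G)] ≥ 629/8 ≈ 78.6250.


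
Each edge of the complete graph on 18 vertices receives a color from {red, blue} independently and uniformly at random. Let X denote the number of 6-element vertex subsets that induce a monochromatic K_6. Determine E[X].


Let X = Σ_S X_S over the C(18, 6) = 18564 subsets S of size 6, where X_S = 1 if the K_6 on S is monochromatic.
For a fixed S, the K_6 on S has C(6, 2) = 15 edges. P[all 15 edges red] = (1/2)^15, and likewise for blue, so P[monochromatic] = 2·(1/2)^15 = 2^{1 − 15} = 1/16384.
Summing: E[X] = C(18, 6) · 2^{1 − 15} = 18564 · 1/16384 = 4641/4096.
Numerically: E[X] ≈ 1.1331.

E[X] = C(18,6)·2^(1−C(6,2)) = 4641/4096 ≈ 1.1331.


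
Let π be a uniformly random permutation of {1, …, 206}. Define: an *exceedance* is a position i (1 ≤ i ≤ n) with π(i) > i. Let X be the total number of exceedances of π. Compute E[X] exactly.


Write X = Σ_{i=1}^{206} X_i, where X_i = 1_{π(i) > i}.
For each fixed i, π(i) is uniform over {1, …, 206} (marginal of a uniform permutation), so P[π(i) > i] = (n − i)/n. Summing: Σ_{i=1}^{206} (n − i)/n = (0 + 1 + … + 205)/206 = 206(206 − 1)/(2·206) = (206 − 1)/2.
Hence E[X] = Σ_{i=1}^{206} (206 − i)/206 = 205/2 ≈ 102.500.

E[X] = 205/2 = 102.500.


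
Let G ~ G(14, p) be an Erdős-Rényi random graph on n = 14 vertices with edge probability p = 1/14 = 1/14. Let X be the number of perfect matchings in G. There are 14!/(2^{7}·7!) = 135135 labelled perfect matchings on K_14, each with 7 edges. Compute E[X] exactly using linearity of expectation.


K_14 has 14!/(2^{7}·7!) = 135135 labelled perfect matchings.
For each such perfect matching H, let X_H = 1 if all 7 edges of H are present in G. Then P[X_H = 1] = p^{7} = (1/14)^{7} = 1/105413504.
By linearity: E[X] = Σ_H E[X_H] = 135135 · p^{7} = 135135 · 1/105413504 = 19305/15059072.
Numerically: E[X] ≈ 0.001282.

E[X] = 135135 · (1/14)^{7} = 19305/15059072 ≈ 0.001282.


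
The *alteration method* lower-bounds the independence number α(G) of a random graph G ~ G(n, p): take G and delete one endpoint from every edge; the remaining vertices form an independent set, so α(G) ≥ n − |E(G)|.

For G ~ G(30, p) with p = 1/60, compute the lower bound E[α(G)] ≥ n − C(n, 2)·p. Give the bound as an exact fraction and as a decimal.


E[|E(G)|] = C(30, 2)·p = 435 · (1/60) = 29/4.
E[α(G)] ≥ n − E[|E(G)|] = 30 − 29/4 = 91/4.
Numerically: ≈ 22.75000.
(This is only a lower bound; the true E[α(G)] may be larger.)

E[α(G)] ≥ 91/4 ≈ 22.75000.


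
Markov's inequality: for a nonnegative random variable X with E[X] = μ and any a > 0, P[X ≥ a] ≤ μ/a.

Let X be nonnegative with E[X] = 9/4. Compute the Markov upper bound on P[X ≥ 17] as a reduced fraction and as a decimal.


μ = E[X] = 9/4, a = 17.
Markov: P[X ≥ 17] ≤ μ/a = (9/4)/17 = 9/68.
Numerically: ≈ 0.13235.
(Since a = 17 > μ = 2.25000, the bound 9/68 is < 1 and informative.)

P[X ≥ 17] ≤ 9/68 ≈ 0.13235.


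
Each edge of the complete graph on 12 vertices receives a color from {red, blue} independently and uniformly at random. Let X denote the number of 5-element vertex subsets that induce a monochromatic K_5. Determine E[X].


Let X = Σ_S X_S over the C(12, 5) = 792 subsets S of size 5, where X_S = 1 if the K_5 on S is monochromatic.
For a fixed S, the K_5 on S has C(5, 2) = 10 edges. P[all 10 edges red] = (1/2)^10, and likewise for blue, so P[monochromatic] = 2·(1/2)^10 = 2^{1 − 10} = 1/512.
By linearity of expectation: E[X] = C(12, 5) · 2^{1 − 10} = 792 · 1/512 = 99/64.
Numerically: E[X] ≈ 1.54688.

E[X] = C(12,5)·2^(1−C(5,2)) = 99/64 ≈ 1.54688.


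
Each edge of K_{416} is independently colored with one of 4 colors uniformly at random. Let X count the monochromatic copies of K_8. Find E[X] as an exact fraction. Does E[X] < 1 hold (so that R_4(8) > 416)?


E[X] = C(416, 8) · 4^{1 − 28} = 20788229335792620 · 4^{−27} = 20788229335792620/18014398509481984.
As a reduced fraction: E[X] = 5197057333948155/4503599627370496 ≈ 1.15398.
Is E[X] < 1? NO.
Since E[X] ≥ 1, the first-moment bound is inconclusive at n = 416; it does NOT by itself certify R_4(8) > 416.

E[X] = 5197057333948155/4503599627370496 ≈ 1.15398; E[X] ≥ 1; first-moment method inconclusive here.


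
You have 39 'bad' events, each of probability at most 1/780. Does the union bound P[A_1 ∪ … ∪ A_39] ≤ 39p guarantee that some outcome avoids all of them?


Union bound: P[∪_{i=1}^{39} A_i] ≤ Σ_i P[A_i] ≤ 39·p = 39·(1/780) = 1/20.
Numerically: 1/20 ≈ 0.0500.
Is 1/20 < 1? YES.
Since P[∪ A_i] ≤ 1/20 < 1, the complement has P[∩ A_i^c] ≥ 1 − 1/20 = 19/20 > 0, so some outcome avoids every A_i.

39·p = 1/20 ≈ 0.0500; existence CERTIFIED by the union bound.


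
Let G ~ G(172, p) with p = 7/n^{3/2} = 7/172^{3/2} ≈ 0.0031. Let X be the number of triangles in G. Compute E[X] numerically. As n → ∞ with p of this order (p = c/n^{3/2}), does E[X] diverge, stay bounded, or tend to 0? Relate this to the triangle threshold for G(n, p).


Number of potential triangles: C(172, 3) = 833340.
Each occurs with probability p³ ≈ (0.0031)³ ≈ 2.98824e-08.
By linearity: E[X] = C(172, 3)·p³ ≈ 833340 · 2.98824e-08 ≈ 0.025.
Since α = 3/2 > 1, p = c/n^{3/2} = o(1/n) is below the triangle threshold p ~ 1/n. Asymptotically E[X] ~ (c³/6)·n^{3(1−α)} = (7³/6)·n^{-1.5} → 0, so by Markov's inequality G has no triangles w.h.p.

E[X] ≈ 0.025; in regime p = Θ(1/n^{3/2}) E[X] tends to 0 (below the triangle threshold p ~ 1/n).


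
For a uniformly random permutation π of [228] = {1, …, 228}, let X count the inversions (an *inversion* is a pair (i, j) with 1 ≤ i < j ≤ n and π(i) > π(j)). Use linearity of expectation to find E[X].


Write X = Σ X_I over the C(228, 2) = 25878 pairs i < j, with X_I the indicator of one inversion.
There are 25878 indicators.
For each fixed pair i < j, the values π(i) and π(j) are two distinct elements of {1, …, 228} in uniformly random order; by symmetry P[π(i) > π(j)] = 1/2.
By linearity: E[X] = 25878 · (1/2) = C(228, 2) · (1/2) = 25878/2 = 12939 ≈ 12939.000.

E[X] = 12939 = 12939.000.


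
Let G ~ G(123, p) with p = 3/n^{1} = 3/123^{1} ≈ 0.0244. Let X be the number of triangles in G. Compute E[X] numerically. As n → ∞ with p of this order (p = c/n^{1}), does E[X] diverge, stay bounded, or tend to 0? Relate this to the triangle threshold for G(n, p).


Number of potential triangles: C(123, 3) = 302621.
Each occurs with probability p³ ≈ (0.0244)³ ≈ 1.45094e-05.
By linearity: E[X] = C(123, 3)·p³ ≈ 302621 · 1.45094e-05 ≈ 4.391.
Here α = 1, so p = 3/n is exactly at the triangle threshold p ~ 1/n. Asymptotically E[X] → c³/6 = 3³/6 = 9/2 ≈ 4.500, a bounded constant. In this regime the triangle count is asymptotically Poisson(c³/6).

E[X] ≈ 4.391; in regime p = Θ(1/n^{1}) E[X] stays bounded (at the triangle threshold p ~ 1/n).


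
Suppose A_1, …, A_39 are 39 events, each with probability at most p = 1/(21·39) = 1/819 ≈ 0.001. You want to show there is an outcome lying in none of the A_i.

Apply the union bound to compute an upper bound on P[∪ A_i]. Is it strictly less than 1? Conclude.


Union bound: P[∪_{i=1}^{39} A_i] ≤ Σ_i P[A_i] ≤ 39·p = 39·(1/819) = 1/21.
Numerically: 1/21 ≈ 0.048.
Is 1/21 < 1? YES.
Since P[∪ A_i] ≤ 1/21 < 1, the complement has P[∩ A_i^c] ≥ 1 − 1/21 = 20/21 > 0, so some outcome avoids every A_i.

39·p = 1/21 ≈ 0.048; existence CERTIFIED by the union bound.


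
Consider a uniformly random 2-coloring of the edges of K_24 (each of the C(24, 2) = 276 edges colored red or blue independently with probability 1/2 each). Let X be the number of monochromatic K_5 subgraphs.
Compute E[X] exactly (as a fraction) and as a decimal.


Let X = Σ_S X_S over the C(24, 5) = 42504 subsets S of size 5, where X_S = 1 if the K_5 on S is monochromatic.
For a fixed S, the K_5 on S has C(5, 2) = 10 edges. P[all 10 edges red] = (1/2)^10, and likewise for blue, so P[monochromatic] = 2·(1/2)^10 = 2^{1 − 10} = 1/512.
By linearity of expectation: E[X] = C(24, 5) · 2^{1 − 10} = 42504 · 1/512 = 5313/64.
Numerically: E[X] ≈ 83.016.

E[X] = C(24,5)·2^(1−C(5,2)) = 5313/64 ≈ 83.016.


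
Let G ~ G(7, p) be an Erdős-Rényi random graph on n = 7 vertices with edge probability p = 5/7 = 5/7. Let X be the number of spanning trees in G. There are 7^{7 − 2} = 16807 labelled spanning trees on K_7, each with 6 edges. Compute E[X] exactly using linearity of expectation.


K_7 has 7^{7 − 2} = 16807 labelled spanning trees.
For each such spanning tree H, let X_H = 1 if all 6 edges of H are present in G. Then P[X_H = 1] = p^{6} = (5/7)^{6} = 15625/117649.
Summing the indicators: E[X] = Σ_H E[X_H] = 16807 · p^{6} = 16807 · 15625/117649 = 15625/7.
Numerically: E[X] ≈ 2.23e+03.

E[X] = 16807 · (5/7)^{6} = 15625/7 ≈ 2.23e+03.


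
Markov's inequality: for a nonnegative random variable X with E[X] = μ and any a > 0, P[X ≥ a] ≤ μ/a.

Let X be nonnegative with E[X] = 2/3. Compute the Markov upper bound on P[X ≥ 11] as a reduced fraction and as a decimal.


μ = E[X] = 2/3, a = 11.
Markov: P[X ≥ 11] ≤ μ/a = (2/3)/11 = 2/33.
Numerically: ≈ 0.0606.
(Since a = 11 > μ = 0.6667, the bound 2/33 is < 1 and informative.)

P[X ≥ 11] ≤ 2/33 ≈ 0.0606.


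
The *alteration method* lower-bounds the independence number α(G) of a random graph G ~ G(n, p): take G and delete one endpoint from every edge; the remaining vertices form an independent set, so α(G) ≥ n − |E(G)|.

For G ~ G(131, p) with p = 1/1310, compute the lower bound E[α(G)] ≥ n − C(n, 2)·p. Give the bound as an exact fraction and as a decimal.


E[|E(G)|] = C(131, 2)·p = 8515 · (1/1310) = 13/2.
E[α(G)] ≥ n − E[|E(G)|] = 131 − 13/2 = 249/2.
Numerically: ≈ 124.500.
(This is only a lower bound; the true E[α(G)] may be larger.)

E[α(G)] ≥ 249/2 ≈ 124.500.


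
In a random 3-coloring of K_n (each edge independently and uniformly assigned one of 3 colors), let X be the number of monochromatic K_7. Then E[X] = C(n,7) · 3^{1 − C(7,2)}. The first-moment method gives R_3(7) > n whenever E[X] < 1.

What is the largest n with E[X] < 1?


We need C(n, 7) · 3^{1 − 21} < 1, i.e. C(n, 7) < 3^{21 − 1} = 3486784401.
Check values of n near the boundary:
  n = 78: C(78, 7) = 2641902120; 2641902120 < 3486784401? YES
  n = 79: C(79, 7) = 2898753715; 2898753715 < 3486784401? YES
  n = 80: C(80, 7) = 3176716400; 3176716400 < 3486784401? YES
  n = 81: C(81, 7) = 3477216600; 3477216600 < 3486784401? YES
  n = 82: C(82, 7) = 3801756816; 3801756816 < 3486784401? NO
  n = 83: C(83, 7) = 4151918628; 4151918628 < 3486784401? NO
The largest n with C(n, 7) < 3486784401 is n = 81 (where E[X] = 42928600/43046721 ≈ 0.997). Hence R_3(7) > 81, i.e. R_3(7) ≥ 82.

Largest n = 81; hence R_3(7) > 81.


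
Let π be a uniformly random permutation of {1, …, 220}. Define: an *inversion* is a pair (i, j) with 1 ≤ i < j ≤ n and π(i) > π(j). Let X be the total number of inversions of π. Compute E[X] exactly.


Write X = Σ X_I over the C(220, 2) = 24090 pairs i < j, with X_I the indicator of one inversion.
There are 24090 indicators.
For each fixed pair i < j, the values π(i) and π(j) are two distinct elements of {1, …, 220} in uniformly random order; by symmetry P[π(i) > π(j)] = 1/2.
By linearity: E[X] = 24090 · (1/2) = C(220, 2) · (1/2) = 24090/2 = 12045 ≈ 12045.0000.

E[X] = 12045 = 12045.0000.


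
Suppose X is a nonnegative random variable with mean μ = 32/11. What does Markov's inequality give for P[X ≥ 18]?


μ = E[X] = 32/11, a = 18.
Markov: P[X ≥ 18] ≤ μ/a = (32/11)/18 = 16/99.
Numerically: ≈ 0.16162.
(Since a = 18 > μ = 2.90909, the bound 16/99 is < 1 and informative.)

P[X ≥ 18] ≤ 16/99 ≈ 0.16162.


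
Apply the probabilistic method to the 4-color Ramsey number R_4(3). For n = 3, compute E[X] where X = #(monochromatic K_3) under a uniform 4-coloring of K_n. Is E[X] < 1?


E[X] = C(3, 3) · 4^{1 − 3} = 1 · 4^{−2} = 1/16.
As a reduced fraction: E[X] = 1/16 ≈ 0.062.
Is E[X] < 1? YES.
Since E[X] < 1, there exists a 4-coloring of K_{3} with no monochromatic K_3; hence R_4(3) > 3.

E[X] = 1/16 ≈ 0.062; E[X] < 1, so R_4(3) > 3.


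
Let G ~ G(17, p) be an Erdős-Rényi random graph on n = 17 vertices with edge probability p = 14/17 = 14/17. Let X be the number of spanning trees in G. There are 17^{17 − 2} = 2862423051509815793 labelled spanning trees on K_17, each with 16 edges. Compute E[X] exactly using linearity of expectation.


K_17 has 17^{17 − 2} = 2862423051509815793 labelled spanning trees.
For each such spanning tree H, let X_H = 1 if all 16 edges of H are present in G. Then P[X_H = 1] = p^{16} = (14/17)^{16} = 2177953337809371136/48661191875666868481.
By linearity of expectation: E[X] = Σ_H E[X_H] = 2862423051509815793 · p^{16} = 2862423051509815793 · 2177953337809371136/48661191875666868481 = 2177953337809371136/17.
Numerically: E[X] ≈ 1.28e+17.

E[X] = 2862423051509815793 · (14/17)^{16} = 2177953337809371136/17 ≈ 1.28e+17.
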